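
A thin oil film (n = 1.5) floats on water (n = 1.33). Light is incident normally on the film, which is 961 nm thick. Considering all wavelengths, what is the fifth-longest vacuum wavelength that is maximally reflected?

641 nm

Top surface (1.0 → 1.5): reflection off a higher-index medium gives a half-wave phase shift.
Ray reflecting at the bottom interface goes from n = 1.5 toward n = 1.33: no phase shift.
The two reflections differ by half a wavelength.
With one net inversion, constructive interference in reflection requires 2 n t = (m + ½) λ.
λ = 2 n t / (m + ½). The fifth-longest wavelength is m = 4: λ = 2 × 1.5 × 961 / 4.50 = 641 nm.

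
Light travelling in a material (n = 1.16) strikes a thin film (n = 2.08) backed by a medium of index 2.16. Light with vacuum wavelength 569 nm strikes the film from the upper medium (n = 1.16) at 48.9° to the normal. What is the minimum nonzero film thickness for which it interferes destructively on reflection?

At the upper boundary (n = 1.16 to n = 2.08) the reflected ray undergoes a half-wave phase shift.
Ray reflecting at the bottom interface goes from n = 2.08 toward n = 2.16: a half-wave phase shift.
Zero or two π shifts → no net half-wave offset.
So the condition for destructive reflection is 2 n t cos θ_r = (m + ½) λ.
Snell's law: 1.16 sin 48.9° = 2.08 sin θ_r → sin θ_r = 0.420, cos θ_r = 0.907.
Minimum at m = 0: t = λ / (4 n cos θ_r) = 569 / (4 × 2.08 × 0.907) = 75.4 nm.

75.4 nm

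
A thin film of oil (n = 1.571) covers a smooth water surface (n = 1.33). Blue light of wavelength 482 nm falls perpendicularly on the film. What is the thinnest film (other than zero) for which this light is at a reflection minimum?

153 nm

Top surface (1.0 → 1.571): reflection off a higher-index medium gives a half-wave phase shift.
Ray reflecting at the bottom interface goes from n = 1.571 toward n = 1.33: no phase shift.
The two reflections differ by half a wavelength.
So the condition for destructive reflection is 2 n t = m λ.
Minimum nonzero at m = 1: t = λ / (2 n) = 482 / (2 × 1.571) = 153 nm.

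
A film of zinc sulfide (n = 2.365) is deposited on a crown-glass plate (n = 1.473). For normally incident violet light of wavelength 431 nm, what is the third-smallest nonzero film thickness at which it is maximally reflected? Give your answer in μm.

0.228 μm

Ray reflecting at the top interface goes from n = 1.0 toward n = 2.365: a half-wave phase shift.
Ray reflecting at the bottom interface goes from n = 2.365 toward n = 1.473: no phase shift.
Exactly one π shift → a net half-wave offset.
So the condition for constructive reflection is 2 n t = (m + ½) λ.
The third-smallest nonzero thickness corresponds to m = 2: t = (m + ½) λ / (2 n) = 2.50 × 431 / (2 × 2.365) = 228 nm.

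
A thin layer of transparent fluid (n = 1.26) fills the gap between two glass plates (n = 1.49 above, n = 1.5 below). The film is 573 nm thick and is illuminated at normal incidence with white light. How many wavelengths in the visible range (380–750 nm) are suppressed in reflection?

At the upper boundary (n = 1.49 to n = 1.26) the reflected ray undergoes no phase shift.
At the lower boundary (n = 1.26 to n = 1.5) the reflected ray undergoes a half-wave phase shift.
Net: one phase inversion between the two reflected rays.
With one net inversion, destructive interference in reflection requires 2 n t = m λ.
λ = 2 n t / m = 1444 / m nm.
m=1: 1444 nm (IR); m=2: 722 nm (visible); m=3: 481 nm (visible); m=4: 361 nm (UV).

2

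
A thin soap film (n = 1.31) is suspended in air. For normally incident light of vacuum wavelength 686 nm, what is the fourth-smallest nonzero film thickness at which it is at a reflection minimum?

1047 nm

At the upper boundary (n = 1.0 to n = 1.31) the reflected ray undergoes a half-wave phase shift.
Bottom surface (1.31 → 1.0): reflection off a lower-index medium gives no phase shift.
The two reflections differ by half a wavelength.
For minimum reflection here: 2 n t = m λ.
The fourth-smallest nonzero thickness corresponds to m = 4: t = m λ / (2 n) = 4.00 × 686 / (2 × 1.31) = 1047 nm.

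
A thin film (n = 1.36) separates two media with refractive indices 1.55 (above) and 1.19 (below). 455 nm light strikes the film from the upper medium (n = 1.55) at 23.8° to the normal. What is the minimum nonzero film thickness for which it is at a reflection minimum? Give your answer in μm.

0.0942 μm

Top surface (1.55 → 1.36): reflection off a lower-index medium gives no phase shift.
At the lower boundary (n = 1.36 to n = 1.19) the reflected ray undergoes no phase shift.
Zero or two π shifts → no net half-wave offset.
For dark reflection here: 2 n t cos θ_r = (m + ½) λ.
Snell's law: 1.55 sin 23.8° = 1.36 sin θ_r → sin θ_r = 0.460, cos θ_r = 0.888.
Minimum at m = 0: t = λ / (4 n cos θ_r) = 455 / (4 × 1.36 × 0.888) = 94.2 nm.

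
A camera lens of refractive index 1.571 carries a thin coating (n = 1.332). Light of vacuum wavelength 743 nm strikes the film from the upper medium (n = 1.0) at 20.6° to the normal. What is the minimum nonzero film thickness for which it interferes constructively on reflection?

289 nm

Ray reflecting at the top interface goes from n = 1.0 toward n = 1.332: a half-wave phase shift.
At the lower boundary (n = 1.332 to n = 1.571) the reflected ray undergoes a half-wave phase shift.
Net: no relative phase inversion (both shifts match).
With no net inversion, constructive interference in reflection requires 2 n t cos θ_r = m λ.
Snell's law: 1.0 sin 20.6° = 1.332 sin θ_r → sin θ_r = 0.264, cos θ_r = 0.964.
Minimum nonzero at m = 1: t = λ / (2 n cos θ_r) = 743 / (2 × 1.332 × 0.964) = 289 nm.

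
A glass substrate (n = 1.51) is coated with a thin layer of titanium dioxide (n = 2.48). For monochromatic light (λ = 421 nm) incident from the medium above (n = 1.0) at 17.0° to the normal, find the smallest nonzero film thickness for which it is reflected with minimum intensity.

Top surface (1.0 → 2.48): reflection off a higher-index medium gives a half-wave phase shift.
At the lower boundary (n = 2.48 to n = 1.51) the reflected ray undergoes no phase shift.
Net: one phase inversion between the two reflected rays.
For minimum reflection here: 2 n t cos θ_r = m λ.
Snell's law: 1.0 sin 17.0° = 2.48 sin θ_r → sin θ_r = 0.118, cos θ_r = 0.993.
Minimum nonzero at m = 1: t = λ / (2 n cos θ_r) = 421 / (2 × 2.48 × 0.993) = 85.5 nm.

85.5 nm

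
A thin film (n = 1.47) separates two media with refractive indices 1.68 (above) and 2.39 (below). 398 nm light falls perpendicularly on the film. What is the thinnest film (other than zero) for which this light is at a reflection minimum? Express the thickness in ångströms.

At the upper boundary (n = 1.68 to n = 1.47) the reflected ray undergoes no phase shift.
Ray reflecting at the bottom interface goes from n = 1.47 toward n = 2.39: a half-wave phase shift.
The two reflections differ by half a wavelength.
With one net inversion, destructive interference in reflection requires 2 n t = m λ.
Minimum nonzero at m = 1: t = λ / (2 n) = 398 / (2 × 1.47) = 135 nm.

1354 Å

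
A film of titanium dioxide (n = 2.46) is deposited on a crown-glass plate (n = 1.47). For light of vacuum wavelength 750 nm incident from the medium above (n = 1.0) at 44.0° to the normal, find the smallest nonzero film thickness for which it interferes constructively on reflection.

Top surface (1.0 → 2.46): reflection off a higher-index medium gives a half-wave phase shift.
Bottom surface (2.46 → 1.47): reflection off a lower-index medium gives no phase shift.
Net: one phase inversion between the two reflected rays.
With one net inversion, constructive interference in reflection requires 2 n t cos θ_r = (m + ½) λ.
Snell's law: 1.0 sin 44.0° = 2.46 sin θ_r → sin θ_r = 0.282, cos θ_r = 0.959.
Minimum at m = 0: t = λ / (4 n cos θ_r) = 750 / (4 × 2.46 × 0.959) = 79.5 nm.

79.5 nm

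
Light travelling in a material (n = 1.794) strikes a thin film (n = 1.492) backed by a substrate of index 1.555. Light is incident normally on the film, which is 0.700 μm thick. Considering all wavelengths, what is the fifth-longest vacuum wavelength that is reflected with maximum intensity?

464 nm

Ray reflecting at the top interface goes from n = 1.794 toward n = 1.492: no phase shift.
Bottom surface (1.492 → 1.555): reflection off a higher-index medium gives a half-wave phase shift.
Net: one phase inversion between the two reflected rays.
For strong reflection here: 2 n t = (m + ½) λ.
λ = 2 n t / (m + ½). The fifth-longest wavelength is m = 4: λ = 2 × 1.492 × 700 / 4.50 = 464 nm.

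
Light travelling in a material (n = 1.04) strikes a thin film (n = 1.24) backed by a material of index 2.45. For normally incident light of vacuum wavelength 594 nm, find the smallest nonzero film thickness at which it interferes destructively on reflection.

Ray reflecting at the top interface goes from n = 1.04 toward n = 1.24: a half-wave phase shift.
Ray reflecting at the bottom interface goes from n = 1.24 toward n = 2.45: a half-wave phase shift.
Net: no relative phase inversion (both shifts match).
So the condition for destructive reflection is 2 n t = (m + ½) λ.
Minimum at m = 0: t = λ / (4 n) = 594 / (4 × 1.24) = 120 nm.

120 nm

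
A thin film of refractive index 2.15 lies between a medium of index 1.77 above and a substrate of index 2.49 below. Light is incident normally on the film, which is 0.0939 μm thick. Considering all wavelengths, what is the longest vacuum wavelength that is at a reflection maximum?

404 nm

Top surface (1.77 → 2.15): reflection off a higher-index medium gives a half-wave phase shift.
Bottom surface (2.15 → 2.49): reflection off a higher-index medium gives a half-wave phase shift.
Zero or two π shifts → no net half-wave offset.
For maximum reflection here: 2 n t = m λ.
λ = 2 n t / m. The longest wavelength is m = 1: λ = 2 × 2.15 × 93.9 / 1.00 = 404 nm.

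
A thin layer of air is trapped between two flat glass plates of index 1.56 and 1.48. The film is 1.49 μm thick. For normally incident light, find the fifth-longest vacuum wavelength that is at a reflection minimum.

Ray reflecting at the top interface goes from n = 1.56 toward n = 1.0: no phase shift.
At the lower boundary (n = 1.0 to n = 1.48) the reflected ray undergoes a half-wave phase shift.
Exactly one π shift → a net half-wave offset.
With one net inversion, destructive interference in reflection requires 2 n t = m λ.
λ = 2 n t / m. The fifth-longest wavelength is m = 5: λ = 2 × 1.0 × 1490 / 5.00 = 596 nm.

596 nm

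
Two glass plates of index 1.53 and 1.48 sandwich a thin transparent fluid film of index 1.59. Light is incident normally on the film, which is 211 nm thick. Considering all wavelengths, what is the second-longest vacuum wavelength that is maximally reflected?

447 nm

At the upper boundary (n = 1.53 to n = 1.59) the reflected ray undergoes a half-wave phase shift.
Bottom surface (1.59 → 1.48): reflection off a lower-index medium gives no phase shift.
Exactly one π shift → a net half-wave offset.
With one net inversion, constructive interference in reflection requires 2 n t = (m + ½) λ.
λ = 2 n t / (m + ½). The second-longest wavelength is m = 1: λ = 2 × 1.59 × 211 / 1.50 = 447 nm.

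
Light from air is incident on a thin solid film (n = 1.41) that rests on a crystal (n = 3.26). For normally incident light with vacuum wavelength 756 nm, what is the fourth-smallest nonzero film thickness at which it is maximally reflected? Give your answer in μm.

1.07 μm

At the upper boundary (n = 1.0 to n = 1.41) the reflected ray undergoes a half-wave phase shift.
At the lower boundary (n = 1.41 to n = 3.26) the reflected ray undergoes a half-wave phase shift.
The two reflections carry the same phase change, so no net offset.
With no net inversion, constructive interference in reflection requires 2 n t = m λ.
The fourth-smallest nonzero thickness corresponds to m = 4: t = m λ / (2 n) = 4.00 × 756 / (2 × 1.41) = 1072 nm.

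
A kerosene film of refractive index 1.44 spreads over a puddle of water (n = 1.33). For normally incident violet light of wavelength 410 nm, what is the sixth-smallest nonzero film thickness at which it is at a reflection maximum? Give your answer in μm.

Top surface (1.0 → 1.44): reflection off a higher-index medium gives a half-wave phase shift.
At the lower boundary (n = 1.44 to n = 1.33) the reflected ray undergoes no phase shift.
Net: one phase inversion between the two reflected rays.
So the condition for constructive reflection is 2 n t = (m + ½) λ.
The sixth-smallest nonzero thickness corresponds to m = 5: t = (m + ½) λ / (2 n) = 5.50 × 410 / (2 × 1.44) = 783 nm.

0.783 μm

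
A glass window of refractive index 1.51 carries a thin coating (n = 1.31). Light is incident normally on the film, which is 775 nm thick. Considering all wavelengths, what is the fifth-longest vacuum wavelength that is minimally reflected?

451 nm

At the upper boundary (n = 1.0 to n = 1.31) the reflected ray undergoes a half-wave phase shift.
Ray reflecting at the bottom interface goes from n = 1.31 toward n = 1.51: a half-wave phase shift.
Net: no relative phase inversion (both shifts match).
So the condition for destructive reflection is 2 n t = (m + ½) λ.
λ = 2 n t / (m + ½). The fifth-longest wavelength is m = 4: λ = 2 × 1.31 × 775 / 4.50 = 451 nm.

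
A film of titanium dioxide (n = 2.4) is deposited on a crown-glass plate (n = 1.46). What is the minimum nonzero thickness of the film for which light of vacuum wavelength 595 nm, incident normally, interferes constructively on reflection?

At the upper boundary (n = 1.0 to n = 2.4) the reflected ray undergoes a half-wave phase shift.
At the lower boundary (n = 2.4 to n = 1.46) the reflected ray undergoes no phase shift.
Net: one phase inversion between the two reflected rays.
With one net inversion, constructive interference in reflection requires 2 n t = (m + ½) λ.
Minimum at m = 0: t = λ / (4 n) = 595 / (4 × 2.4) = 62.0 nm.

62.0 nm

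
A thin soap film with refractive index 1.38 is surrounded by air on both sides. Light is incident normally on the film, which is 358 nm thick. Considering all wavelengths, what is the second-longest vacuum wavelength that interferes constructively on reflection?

659 nm

At the upper boundary (n = 1.0 to n = 1.38) the reflected ray undergoes a half-wave phase shift.
At the lower boundary (n = 1.38 to n = 1.0) the reflected ray undergoes no phase shift.
Exactly one π shift → a net half-wave offset.
So the condition for constructive reflection is 2 n t = (m + ½) λ.
λ = 2 n t / (m + ½). The second-longest wavelength is m = 1: λ = 2 × 1.38 × 358 / 1.50 = 659 nm.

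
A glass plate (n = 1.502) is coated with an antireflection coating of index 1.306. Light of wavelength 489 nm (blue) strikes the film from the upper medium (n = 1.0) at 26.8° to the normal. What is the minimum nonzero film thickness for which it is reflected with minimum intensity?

Ray reflecting at the top interface goes from n = 1.0 toward n = 1.306: a half-wave phase shift.
At the lower boundary (n = 1.306 to n = 1.502) the reflected ray undergoes a half-wave phase shift.
Net: no relative phase inversion (both shifts match).
With no net inversion, destructive interference in reflection requires 2 n t cos θ_r = (m + ½) λ.
Snell's law: 1.0 sin 26.8° = 1.306 sin θ_r → sin θ_r = 0.345, cos θ_r = 0.939.
Minimum at m = 0: t = λ / (4 n cos θ_r) = 489 / (4 × 1.306 × 0.939) = 99.7 nm.

99.7 nm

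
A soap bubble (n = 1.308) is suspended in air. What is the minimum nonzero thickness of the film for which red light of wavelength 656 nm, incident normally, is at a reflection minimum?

251 nm

Top surface (1.0 → 1.308): reflection off a higher-index medium gives a half-wave phase shift.
Bottom surface (1.308 → 1.0): reflection off a lower-index medium gives no phase shift.
Net: one phase inversion between the two reflected rays.
So the condition for destructive reflection is 2 n t = m λ.
Minimum nonzero at m = 1: t = λ / (2 n) = 656 / (2 × 1.308) = 251 nm.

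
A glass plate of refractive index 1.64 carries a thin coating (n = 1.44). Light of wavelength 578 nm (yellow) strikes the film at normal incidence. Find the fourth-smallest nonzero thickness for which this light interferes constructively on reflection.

Top surface (1.0 → 1.44): reflection off a higher-index medium gives a half-wave phase shift.
Ray reflecting at the bottom interface goes from n = 1.44 toward n = 1.64: a half-wave phase shift.
Zero or two π shifts → no net half-wave offset.
For bright reflection here: 2 n t = m λ.
The fourth-smallest nonzero thickness corresponds to m = 4: t = m λ / (2 n) = 4.00 × 578 / (2 × 1.44) = 803 nm.

803 nm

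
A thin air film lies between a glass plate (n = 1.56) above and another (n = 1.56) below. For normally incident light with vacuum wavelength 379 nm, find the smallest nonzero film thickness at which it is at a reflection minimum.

Top surface (1.56 → 1.0): reflection off a lower-index medium gives no phase shift.
At the lower boundary (n = 1.0 to n = 1.56) the reflected ray undergoes a half-wave phase shift.
Exactly one π shift → a net half-wave offset.
With one net inversion, destructive interference in reflection requires 2 n t = m λ.
Minimum nonzero at m = 1: t = λ / (2 n) = 379 / (2 × 1.0) = 190 nm.

190 nm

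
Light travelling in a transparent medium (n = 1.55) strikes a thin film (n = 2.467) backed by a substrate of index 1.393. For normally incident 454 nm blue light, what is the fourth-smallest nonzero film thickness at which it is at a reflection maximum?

At the upper boundary (n = 1.55 to n = 2.467) the reflected ray undergoes a half-wave phase shift.
Ray reflecting at the bottom interface goes from n = 2.467 toward n = 1.393: no phase shift.
Net: one phase inversion between the two reflected rays.
With one net inversion, constructive interference in reflection requires 2 n t = (m + ½) λ.
The fourth-smallest nonzero thickness corresponds to m = 3: t = (m + ½) λ / (2 n) = 3.50 × 454 / (2 × 2.467) = 322 nm.

322 nm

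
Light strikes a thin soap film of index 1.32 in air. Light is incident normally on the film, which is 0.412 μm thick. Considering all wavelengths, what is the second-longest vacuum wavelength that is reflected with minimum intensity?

Top surface (1.0 → 1.32): reflection off a higher-index medium gives a half-wave phase shift.
At the lower boundary (n = 1.32 to n = 1.0) the reflected ray undergoes no phase shift.
The two reflections differ by half a wavelength.
With one net inversion, destructive interference in reflection requires 2 n t = m λ.
λ = 2 n t / m. The second-longest wavelength is m = 2: λ = 2 × 1.32 × 412 / 2.00 = 544 nm.

544 nm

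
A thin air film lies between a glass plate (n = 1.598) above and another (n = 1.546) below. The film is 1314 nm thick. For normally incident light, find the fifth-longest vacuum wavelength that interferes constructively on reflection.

584 nm

At the upper boundary (n = 1.598 to n = 1.0) the reflected ray undergoes no phase shift.
Bottom surface (1.0 → 1.546): reflection off a higher-index medium gives a half-wave phase shift.
Exactly one π shift → a net half-wave offset.
For maximum reflection here: 2 n t = (m + ½) λ.
λ = 2 n t / (m + ½). The fifth-longest wavelength is m = 4: λ = 2 × 1.0 × 1314 / 4.50 = 584 nm.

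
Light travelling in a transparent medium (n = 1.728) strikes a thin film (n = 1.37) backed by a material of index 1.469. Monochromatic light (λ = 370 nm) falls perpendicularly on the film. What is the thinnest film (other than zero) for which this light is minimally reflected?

135 nm

Top surface (1.728 → 1.37): reflection off a lower-index medium gives no phase shift.
At the lower boundary (n = 1.37 to n = 1.469) the reflected ray undergoes a half-wave phase shift.
Net: one phase inversion between the two reflected rays.
So the condition for destructive reflection is 2 n t = m λ.
Minimum nonzero at m = 1: t = λ / (2 n) = 370 / (2 × 1.37) = 135 nm.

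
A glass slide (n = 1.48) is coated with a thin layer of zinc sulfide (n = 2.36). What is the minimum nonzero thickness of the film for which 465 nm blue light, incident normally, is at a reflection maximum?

At the upper boundary (n = 1.0 to n = 2.36) the reflected ray undergoes a half-wave phase shift.
Ray reflecting at the bottom interface goes from n = 2.36 toward n = 1.48: no phase shift.
The two reflections differ by half a wavelength.
So the condition for constructive reflection is 2 n t = (m + ½) λ.
Minimum at m = 0: t = λ / (4 n) = 465 / (4 × 2.36) = 49.3 nm.

49.3 nm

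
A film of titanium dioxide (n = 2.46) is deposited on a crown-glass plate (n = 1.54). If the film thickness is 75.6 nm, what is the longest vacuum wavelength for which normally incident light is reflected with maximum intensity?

744 nm

At the upper boundary (n = 1.0 to n = 2.46) the reflected ray undergoes a half-wave phase shift.
Ray reflecting at the bottom interface goes from n = 2.46 toward n = 1.54: no phase shift.
Exactly one π shift → a net half-wave offset.
With one net inversion, constructive interference in reflection requires 2 n t = (m + ½) λ.
λ = 2 n t / (m + ½). The longest wavelength is m = 0: λ = 2 × 2.46 × 75.6 / 0.500 = 744 nm.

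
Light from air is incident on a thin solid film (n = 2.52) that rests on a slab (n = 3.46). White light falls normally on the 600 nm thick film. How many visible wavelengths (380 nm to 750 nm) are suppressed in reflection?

Top surface (1.0 → 2.52): reflection off a higher-index medium gives a half-wave phase shift.
Ray reflecting at the bottom interface goes from n = 2.52 toward n = 3.46: a half-wave phase shift.
The two reflections carry the same phase change, so no net offset.
With no net inversion, destructive interference in reflection requires 2 n t = (m + ½) λ.
λ = 2 n t / (m + ½) = 3024 / (m + ½) nm.
m=3: 864 nm (IR); m=4: 672 nm (visible); m=5: 550 nm (visible); m=6: 465 nm (visible); m=7: 403 nm (visible); m=8: 356 nm (UV).

4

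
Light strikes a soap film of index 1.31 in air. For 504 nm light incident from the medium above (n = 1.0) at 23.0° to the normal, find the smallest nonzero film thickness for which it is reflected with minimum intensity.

202 nm

Top surface (1.0 → 1.31): reflection off a higher-index medium gives a half-wave phase shift.
Ray reflecting at the bottom interface goes from n = 1.31 toward n = 1.0: no phase shift.
The two reflections differ by half a wavelength.
So the condition for destructive reflection is 2 n t cos θ_r = m λ.
Snell's law: 1.0 sin 23.0° = 1.31 sin θ_r → sin θ_r = 0.298, cos θ_r = 0.954.
Minimum nonzero at m = 1: t = λ / (2 n cos θ_r) = 504 / (2 × 1.31 × 0.954) = 202 nm.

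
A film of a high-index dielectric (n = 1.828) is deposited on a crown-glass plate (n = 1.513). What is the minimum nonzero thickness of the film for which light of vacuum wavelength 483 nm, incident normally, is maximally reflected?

66.1 nm

At the upper boundary (n = 1.0 to n = 1.828) the reflected ray undergoes a half-wave phase shift.
Ray reflecting at the bottom interface goes from n = 1.828 toward n = 1.513: no phase shift.
The two reflections differ by half a wavelength.
With one net inversion, constructive interference in reflection requires 2 n t = (m + ½) λ.
Minimum at m = 0: t = λ / (4 n) = 483 / (4 × 1.828) = 66.1 nm.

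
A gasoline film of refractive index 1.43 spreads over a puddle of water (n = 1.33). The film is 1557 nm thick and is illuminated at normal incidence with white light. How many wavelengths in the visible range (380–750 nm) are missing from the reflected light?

6

Top surface (1.0 → 1.43): reflection off a higher-index medium gives a half-wave phase shift.
Bottom surface (1.43 → 1.33): reflection off a lower-index medium gives no phase shift.
Net: one phase inversion between the two reflected rays.
With one net inversion, destructive interference in reflection requires 2 n t = m λ.
λ = 2 n t / m = 4453 / m nm.
m=5: 891 nm (IR); m=6: 742 nm (visible); m=7: 636 nm (visible); m=8: 557 nm (visible); m=9: 495 nm (visible); m=10: 445 nm (visible); m=11: 405 nm (visible); m=12: 371 nm (UV).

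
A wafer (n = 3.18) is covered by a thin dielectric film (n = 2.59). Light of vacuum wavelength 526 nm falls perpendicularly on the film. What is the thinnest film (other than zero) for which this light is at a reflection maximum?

102 nm

At the upper boundary (n = 1.0 to n = 2.59) the reflected ray undergoes a half-wave phase shift.
Ray reflecting at the bottom interface goes from n = 2.59 toward n = 3.18: a half-wave phase shift.
Net: no relative phase inversion (both shifts match).
For strong reflection here: 2 n t = m λ.
Minimum nonzero at m = 1: t = λ / (2 n) = 526 / (2 × 2.59) = 102 nm.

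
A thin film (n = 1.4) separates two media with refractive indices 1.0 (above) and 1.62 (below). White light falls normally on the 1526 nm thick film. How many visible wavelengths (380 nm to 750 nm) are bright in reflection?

Top surface (1.0 → 1.4): reflection off a higher-index medium gives a half-wave phase shift.
Ray reflecting at the bottom interface goes from n = 1.4 toward n = 1.62: a half-wave phase shift.
The two reflections carry the same phase change, so no net offset.
So the condition for constructive reflection is 2 n t = m λ.
λ = 2 n t / m = 4273 / m nm.
m=5: 855 nm (IR); m=6: 712 nm (visible); m=7: 610 nm (visible); m=8: 534 nm (visible); m=9: 475 nm (visible); m=10: 427 nm (visible); m=11: 388 nm (visible); m=12: 356 nm (UV).

6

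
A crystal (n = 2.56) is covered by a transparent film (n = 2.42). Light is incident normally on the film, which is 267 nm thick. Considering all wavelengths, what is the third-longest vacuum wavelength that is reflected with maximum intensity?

431 nm

Top surface (1.0 → 2.42): reflection off a higher-index medium gives a half-wave phase shift.
Ray reflecting at the bottom interface goes from n = 2.42 toward n = 2.56: a half-wave phase shift.
Net: no relative phase inversion (both shifts match).
For bright reflection here: 2 n t = m λ.
λ = 2 n t / m. The third-longest wavelength is m = 3: λ = 2 × 2.42 × 267 / 3.00 = 431 nm.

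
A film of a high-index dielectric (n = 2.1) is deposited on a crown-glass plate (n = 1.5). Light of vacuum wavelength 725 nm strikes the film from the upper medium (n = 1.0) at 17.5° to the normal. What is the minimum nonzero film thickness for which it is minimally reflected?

174 nm

Ray reflecting at the top interface goes from n = 1.0 toward n = 2.1: a half-wave phase shift.
Ray reflecting at the bottom interface goes from n = 2.1 toward n = 1.5: no phase shift.
Exactly one π shift → a net half-wave offset.
So the condition for destructive reflection is 2 n t cos θ_r = m λ.
Snell's law: 1.0 sin 17.5° = 2.1 sin θ_r → sin θ_r = 0.143, cos θ_r = 0.990.
Minimum nonzero at m = 1: t = λ / (2 n cos θ_r) = 725 / (2 × 2.1 × 0.990) = 174 nm.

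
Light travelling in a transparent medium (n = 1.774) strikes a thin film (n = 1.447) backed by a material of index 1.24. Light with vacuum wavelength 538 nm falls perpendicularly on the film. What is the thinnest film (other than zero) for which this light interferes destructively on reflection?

Top surface (1.774 → 1.447): reflection off a lower-index medium gives no phase shift.
Bottom surface (1.447 → 1.24): reflection off a lower-index medium gives no phase shift.
Net: no relative phase inversion (both shifts match).
For minimum reflection here: 2 n t = (m + ½) λ.
Minimum at m = 0: t = λ / (4 n) = 538 / (4 × 1.447) = 93.0 nm.

93.0 nm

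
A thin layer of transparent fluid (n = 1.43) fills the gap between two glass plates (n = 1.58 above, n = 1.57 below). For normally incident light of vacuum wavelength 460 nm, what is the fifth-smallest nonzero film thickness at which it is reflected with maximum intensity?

Ray reflecting at the top interface goes from n = 1.58 toward n = 1.43: no phase shift.
Bottom surface (1.43 → 1.57): reflection off a higher-index medium gives a half-wave phase shift.
Net: one phase inversion between the two reflected rays.
So the condition for constructive reflection is 2 n t = (m + ½) λ.
The fifth-smallest nonzero thickness corresponds to m = 4: t = (m + ½) λ / (2 n) = 4.50 × 460 / (2 × 1.43) = 724 nm.

724 nm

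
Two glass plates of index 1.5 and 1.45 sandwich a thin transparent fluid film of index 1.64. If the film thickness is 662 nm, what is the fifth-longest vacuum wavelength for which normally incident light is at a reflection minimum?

Ray reflecting at the top interface goes from n = 1.5 toward n = 1.64: a half-wave phase shift.
At the lower boundary (n = 1.64 to n = 1.45) the reflected ray undergoes no phase shift.
Net: one phase inversion between the two reflected rays.
For minimum reflection here: 2 n t = m λ.
λ = 2 n t / m. The fifth-longest wavelength is m = 5: λ = 2 × 1.64 × 662 / 5.00 = 434 nm.

434 nm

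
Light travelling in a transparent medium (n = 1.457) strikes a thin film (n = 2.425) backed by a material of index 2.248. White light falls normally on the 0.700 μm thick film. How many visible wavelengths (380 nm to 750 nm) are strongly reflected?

At the upper boundary (n = 1.457 to n = 2.425) the reflected ray undergoes a half-wave phase shift.
Bottom surface (2.425 → 2.248): reflection off a lower-index medium gives no phase shift.
The two reflections differ by half a wavelength.
So the condition for constructive reflection is 2 n t = (m + ½) λ.
λ = 2 n t / (m + ½) = 3395 / (m + ½) nm.
m=4: 754 nm (IR); m=5: 617 nm (visible); m=6: 522 nm (visible); m=7: 453 nm (visible); m=8: 399 nm (visible); m=9: 357 nm (UV).

4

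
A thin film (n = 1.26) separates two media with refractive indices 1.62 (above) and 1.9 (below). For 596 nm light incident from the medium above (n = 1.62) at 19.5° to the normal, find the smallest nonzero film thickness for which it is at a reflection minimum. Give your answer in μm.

0.262 μm

At the upper boundary (n = 1.62 to n = 1.26) the reflected ray undergoes no phase shift.
At the lower boundary (n = 1.26 to n = 1.9) the reflected ray undergoes a half-wave phase shift.
The two reflections differ by half a wavelength.
For minimum reflection here: 2 n t cos θ_r = m λ.
Snell's law: 1.62 sin 19.5° = 1.26 sin θ_r → sin θ_r = 0.429, cos θ_r = 0.903.
Minimum nonzero at m = 1: t = λ / (2 n cos θ_r) = 596 / (2 × 1.26 × 0.903) = 262 nm.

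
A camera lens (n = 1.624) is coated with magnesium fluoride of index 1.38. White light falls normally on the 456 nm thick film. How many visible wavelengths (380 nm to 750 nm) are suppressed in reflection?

1

Top surface (1.0 → 1.38): reflection off a higher-index medium gives a half-wave phase shift.
Bottom surface (1.38 → 1.624): reflection off a higher-index medium gives a half-wave phase shift.
The two reflections carry the same phase change, so no net offset.
For weak reflection here: 2 n t = (m + ½) λ.
λ = 2 n t / (m + ½) = 1259 / (m + ½) nm.
m=1: 839 nm (IR); m=2: 503 nm (visible); m=3: 360 nm (UV).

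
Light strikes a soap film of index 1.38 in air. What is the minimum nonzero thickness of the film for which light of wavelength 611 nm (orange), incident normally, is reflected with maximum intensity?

111 nm

Ray reflecting at the top interface goes from n = 1.0 toward n = 1.38: a half-wave phase shift.
At the lower boundary (n = 1.38 to n = 1.0) the reflected ray undergoes no phase shift.
The two reflections differ by half a wavelength.
With one net inversion, constructive interference in reflection requires 2 n t = (m + ½) λ.
Minimum at m = 0: t = λ / (4 n) = 611 / (4 × 1.38) = 111 nm.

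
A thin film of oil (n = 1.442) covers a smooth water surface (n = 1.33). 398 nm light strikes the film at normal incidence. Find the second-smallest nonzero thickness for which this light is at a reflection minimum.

Ray reflecting at the top interface goes from n = 1.0 toward n = 1.442: a half-wave phase shift.
Bottom surface (1.442 → 1.33): reflection off a lower-index medium gives no phase shift.
Exactly one π shift → a net half-wave offset.
With one net inversion, destructive interference in reflection requires 2 n t = m λ.
The second-smallest nonzero thickness corresponds to m = 2: t = m λ / (2 n) = 2.00 × 398 / (2 × 1.442) = 276 nm.

276 nm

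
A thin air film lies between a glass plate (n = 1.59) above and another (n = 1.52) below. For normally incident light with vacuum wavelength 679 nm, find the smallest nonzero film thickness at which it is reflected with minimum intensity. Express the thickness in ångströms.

3395 Å

Top surface (1.59 → 1.0): reflection off a lower-index medium gives no phase shift.
Ray reflecting at the bottom interface goes from n = 1.0 toward n = 1.52: a half-wave phase shift.
Net: one phase inversion between the two reflected rays.
With one net inversion, destructive interference in reflection requires 2 n t = m λ.
Minimum nonzero at m = 1: t = λ / (2 n) = 679 / (2 × 1.0) = 340 nm.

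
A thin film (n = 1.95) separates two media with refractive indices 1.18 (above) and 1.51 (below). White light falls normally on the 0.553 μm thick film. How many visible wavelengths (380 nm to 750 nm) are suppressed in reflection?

At the upper boundary (n = 1.18 to n = 1.95) the reflected ray undergoes a half-wave phase shift.
Ray reflecting at the bottom interface goes from n = 1.95 toward n = 1.51: no phase shift.
Net: one phase inversion between the two reflected rays.
For weak reflection here: 2 n t = m λ.
λ = 2 n t / m = 2157 / m nm.
m=2: 1078 nm (IR); m=3: 719 nm (visible); m=4: 539 nm (visible); m=5: 431 nm (visible); m=6: 359 nm (UV).

3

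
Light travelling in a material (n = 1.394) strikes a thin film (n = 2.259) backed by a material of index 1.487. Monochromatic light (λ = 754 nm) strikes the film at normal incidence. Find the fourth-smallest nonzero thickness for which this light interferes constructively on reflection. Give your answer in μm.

Top surface (1.394 → 2.259): reflection off a higher-index medium gives a half-wave phase shift.
At the lower boundary (n = 2.259 to n = 1.487) the reflected ray undergoes no phase shift.
Net: one phase inversion between the two reflected rays.
So the condition for constructive reflection is 2 n t = (m + ½) λ.
The fourth-smallest nonzero thickness corresponds to m = 3: t = (m + ½) λ / (2 n) = 3.50 × 754 / (2 × 2.259) = 584 nm.

0.584 μm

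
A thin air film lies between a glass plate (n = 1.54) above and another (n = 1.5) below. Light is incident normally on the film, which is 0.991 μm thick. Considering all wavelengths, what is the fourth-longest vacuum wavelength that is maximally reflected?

Ray reflecting at the top interface goes from n = 1.54 toward n = 1.0: no phase shift.
Bottom surface (1.0 → 1.5): reflection off a higher-index medium gives a half-wave phase shift.
Exactly one π shift → a net half-wave offset.
With one net inversion, constructive interference in reflection requires 2 n t = (m + ½) λ.
λ = 2 n t / (m + ½). The fourth-longest wavelength is m = 3: λ = 2 × 1.0 × 991 / 3.50 = 566 nm.

566 nm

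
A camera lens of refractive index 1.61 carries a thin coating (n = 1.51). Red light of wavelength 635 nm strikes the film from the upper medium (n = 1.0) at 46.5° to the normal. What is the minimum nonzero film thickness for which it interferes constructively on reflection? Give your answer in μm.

Ray reflecting at the top interface goes from n = 1.0 toward n = 1.51: a half-wave phase shift.
At the lower boundary (n = 1.51 to n = 1.61) the reflected ray undergoes a half-wave phase shift.
Zero or two π shifts → no net half-wave offset.
With no net inversion, constructive interference in reflection requires 2 n t cos θ_r = m λ.
Snell's law: 1.0 sin 46.5° = 1.51 sin θ_r → sin θ_r = 0.480, cos θ_r = 0.877.
Minimum nonzero at m = 1: t = λ / (2 n cos θ_r) = 635 / (2 × 1.51 × 0.877) = 240 nm.

0.240 μm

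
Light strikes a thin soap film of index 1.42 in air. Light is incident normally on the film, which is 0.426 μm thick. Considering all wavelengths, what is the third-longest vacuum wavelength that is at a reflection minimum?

403 nm

At the upper boundary (n = 1.0 to n = 1.42) the reflected ray undergoes a half-wave phase shift.
At the lower boundary (n = 1.42 to n = 1.0) the reflected ray undergoes no phase shift.
Exactly one π shift → a net half-wave offset.
So the condition for destructive reflection is 2 n t = m λ.
λ = 2 n t / m. The third-longest wavelength is m = 3: λ = 2 × 1.42 × 426 / 3.00 = 403 nm.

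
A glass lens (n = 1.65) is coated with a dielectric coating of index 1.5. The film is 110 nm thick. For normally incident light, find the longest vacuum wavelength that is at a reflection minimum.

Ray reflecting at the top interface goes from n = 1.0 toward n = 1.5: a half-wave phase shift.
At the lower boundary (n = 1.5 to n = 1.65) the reflected ray undergoes a half-wave phase shift.
The two reflections carry the same phase change, so no net offset.
With no net inversion, destructive interference in reflection requires 2 n t = (m + ½) λ.
λ = 2 n t / (m + ½). The longest wavelength is m = 0: λ = 2 × 1.5 × 110 / 0.500 = 660 nm.

660 nm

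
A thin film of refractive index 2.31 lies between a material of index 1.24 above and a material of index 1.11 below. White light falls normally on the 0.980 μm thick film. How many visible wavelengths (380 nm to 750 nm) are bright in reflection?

6

At the upper boundary (n = 1.24 to n = 2.31) the reflected ray undergoes a half-wave phase shift.
Ray reflecting at the bottom interface goes from n = 2.31 toward n = 1.11: no phase shift.
Net: one phase inversion between the two reflected rays.
With one net inversion, constructive interference in reflection requires 2 n t = (m + ½) λ.
λ = 2 n t / (m + ½) = 4528 / (m + ½) nm.
m=5: 823 nm (IR); m=6: 697 nm (visible); m=7: 604 nm (visible); m=8: 533 nm (visible); m=9: 477 nm (visible); m=10: 431 nm (visible); m=11: 394 nm (visible); m=12: 362 nm (UV).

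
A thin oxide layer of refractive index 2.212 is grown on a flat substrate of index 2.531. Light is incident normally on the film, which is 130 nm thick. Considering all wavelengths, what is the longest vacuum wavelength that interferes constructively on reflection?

575 nm

At the upper boundary (n = 1.0 to n = 2.212) the reflected ray undergoes a half-wave phase shift.
Bottom surface (2.212 → 2.531): reflection off a higher-index medium gives a half-wave phase shift.
The two reflections carry the same phase change, so no net offset.
So the condition for constructive reflection is 2 n t = m λ.
λ = 2 n t / m. The longest wavelength is m = 1: λ = 2 × 2.212 × 130 / 1.00 = 575 nm.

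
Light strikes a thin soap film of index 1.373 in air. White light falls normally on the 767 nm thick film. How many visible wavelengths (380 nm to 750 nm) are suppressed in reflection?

3

At the upper boundary (n = 1.0 to n = 1.373) the reflected ray undergoes a half-wave phase shift.
Ray reflecting at the bottom interface goes from n = 1.373 toward n = 1.0: no phase shift.
The two reflections differ by half a wavelength.
So the condition for destructive reflection is 2 n t = m λ.
λ = 2 n t / m = 2106 / m nm.
m=2: 1053 nm (IR); m=3: 702 nm (visible); m=4: 527 nm (visible); m=5: 421 nm (visible); m=6: 351 nm (UV).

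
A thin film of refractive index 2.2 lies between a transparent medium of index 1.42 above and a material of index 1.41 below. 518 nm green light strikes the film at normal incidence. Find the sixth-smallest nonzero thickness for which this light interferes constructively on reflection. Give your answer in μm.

At the upper boundary (n = 1.42 to n = 2.2) the reflected ray undergoes a half-wave phase shift.
Ray reflecting at the bottom interface goes from n = 2.2 toward n = 1.41: no phase shift.
The two reflections differ by half a wavelength.
For strong reflection here: 2 n t = (m + ½) λ.
The sixth-smallest nonzero thickness corresponds to m = 5: t = (m + ½) λ / (2 n) = 5.50 × 518 / (2 × 2.2) = 648 nm.

0.648 μm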